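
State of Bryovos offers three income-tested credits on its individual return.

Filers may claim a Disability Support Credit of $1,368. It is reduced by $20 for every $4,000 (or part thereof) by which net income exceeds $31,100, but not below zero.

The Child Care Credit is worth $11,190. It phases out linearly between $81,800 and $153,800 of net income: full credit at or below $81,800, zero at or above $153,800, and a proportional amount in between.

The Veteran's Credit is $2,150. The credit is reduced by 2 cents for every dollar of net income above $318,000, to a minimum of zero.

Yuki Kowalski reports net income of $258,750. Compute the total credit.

$2,378

Disability Support Credit: income exceeds $31,100 by $227,650, which is 57 full-or-partial $4,000 increments; reduction = 57 × $20 = $1,140, leaving $228.
Child Care Credit: $258,750 is at or above $153,800, so the credit is $0.
Veteran's Credit: $258,750 is at or below the $318,000 threshold, so the full $2,150 applies.
Total: $228 + $0 + $2,150 = $2,378.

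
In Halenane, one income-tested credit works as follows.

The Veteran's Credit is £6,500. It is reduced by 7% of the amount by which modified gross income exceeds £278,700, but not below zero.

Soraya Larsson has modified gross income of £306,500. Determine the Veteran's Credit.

£4,554

Veteran's Credit: 7% of the £27,800 excess over £278,700 is £1,946; credit = £6,500 − £1,946 = £4,554.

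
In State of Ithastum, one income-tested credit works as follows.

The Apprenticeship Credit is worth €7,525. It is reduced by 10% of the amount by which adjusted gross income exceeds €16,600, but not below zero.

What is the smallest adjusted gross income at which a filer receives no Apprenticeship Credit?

The credit falls by 10% of each euro above €16,600, so it reaches zero when the excess is €7,525 / 10% = €75,250: income = €16,600 + €75,250 = €91,850.

€91,850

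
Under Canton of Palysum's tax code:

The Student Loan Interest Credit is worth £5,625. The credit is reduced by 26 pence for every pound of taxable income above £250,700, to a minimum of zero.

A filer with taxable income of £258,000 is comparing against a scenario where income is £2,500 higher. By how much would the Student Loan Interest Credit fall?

£650

At £258,000 — 26% of the £7,300 excess over £250,700 is £1,898; credit = £5,625 − £1,898 = £3,727.
At £260,500 — 26% of the £9,800 excess over £250,700 is £2,548; credit = £5,625 − £2,548 = £3,077.
Lost: £3,727 − £3,077 = £650.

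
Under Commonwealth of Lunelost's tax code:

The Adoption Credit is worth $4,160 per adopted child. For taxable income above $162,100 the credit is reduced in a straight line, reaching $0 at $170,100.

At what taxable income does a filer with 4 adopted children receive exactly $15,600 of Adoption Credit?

Full credit = 4 × $4,160 = $16,640.
$15,600 is 15,600/16,640 of the full $16,640, so 1,040/16,640 of the $8,000 range has been used: income = $162,100 + $8,000 × 1,040/16,640 = $162,600.

$162,600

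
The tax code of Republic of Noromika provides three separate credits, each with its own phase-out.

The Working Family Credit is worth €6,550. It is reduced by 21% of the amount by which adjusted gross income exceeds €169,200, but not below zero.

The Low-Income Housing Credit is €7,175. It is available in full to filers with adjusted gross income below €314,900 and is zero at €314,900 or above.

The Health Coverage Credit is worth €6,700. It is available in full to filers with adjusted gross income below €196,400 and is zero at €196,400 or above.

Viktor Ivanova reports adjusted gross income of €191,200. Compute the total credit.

Working Family Credit: 21% of the €22,000 excess over €169,200 is €4,620; credit = €6,550 − €4,620 = €1,930.
Low-Income Housing Credit: €191,200 is below the €314,900 cutoff, so the full €7,175 applies.
Health Coverage Credit: €191,200 is below the €196,400 cutoff, so the full €6,700 applies.
Total: €1,930 + €7,175 + €6,700 = €15,805.

€15,805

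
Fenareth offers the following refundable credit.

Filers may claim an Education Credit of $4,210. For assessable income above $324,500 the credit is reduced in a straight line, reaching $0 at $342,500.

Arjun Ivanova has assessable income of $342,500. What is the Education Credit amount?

$0

Education Credit: $342,500 is at or above $342,500, so the credit is $0.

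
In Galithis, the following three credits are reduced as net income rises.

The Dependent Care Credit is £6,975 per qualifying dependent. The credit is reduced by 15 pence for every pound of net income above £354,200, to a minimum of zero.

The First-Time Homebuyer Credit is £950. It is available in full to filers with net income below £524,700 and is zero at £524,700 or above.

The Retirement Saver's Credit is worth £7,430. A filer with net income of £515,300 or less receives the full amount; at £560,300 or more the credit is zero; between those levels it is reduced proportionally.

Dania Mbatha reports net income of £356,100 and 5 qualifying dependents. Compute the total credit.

£42,970

Dependent Care Credit: base = 5 × £6,975 = £34,875. 15% of the £1,900 excess over £354,200 is £285; credit = £34,875 − £285 = £34,590.
First-Time Homebuyer Credit: £356,100 is below the £524,700 cutoff, so the full £950 applies.
Retirement Saver's Credit: £356,100 is at or below the £515,300 threshold, so the full £7,430 applies.
Total: £34,590 + £950 + £7,430 = £42,970.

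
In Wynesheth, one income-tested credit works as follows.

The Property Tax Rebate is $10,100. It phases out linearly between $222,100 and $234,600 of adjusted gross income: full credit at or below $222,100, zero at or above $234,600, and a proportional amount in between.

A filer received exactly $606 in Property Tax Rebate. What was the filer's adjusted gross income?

$233,850

$606 is 606/10,100 of the full $10,100, so 9,494/10,100 of the $12,500 range has been used: income = $222,100 + $12,500 × 9,494/10,100 = $233,850.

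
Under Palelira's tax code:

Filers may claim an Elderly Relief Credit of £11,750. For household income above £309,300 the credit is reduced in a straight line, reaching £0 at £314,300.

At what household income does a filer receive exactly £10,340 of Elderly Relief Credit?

£309,900

£10,340 is 10,340/11,750 of the full £11,750, so 1,410/11,750 of the £5,000 range has been used: income = £309,300 + £5,000 × 1,410/11,750 = £309,900.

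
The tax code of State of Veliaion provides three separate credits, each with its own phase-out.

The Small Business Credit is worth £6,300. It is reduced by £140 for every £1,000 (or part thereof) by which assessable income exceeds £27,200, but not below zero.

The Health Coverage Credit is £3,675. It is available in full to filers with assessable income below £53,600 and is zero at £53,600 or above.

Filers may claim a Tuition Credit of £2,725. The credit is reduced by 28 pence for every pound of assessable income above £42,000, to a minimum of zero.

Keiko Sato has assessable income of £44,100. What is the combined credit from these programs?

Small Business Credit: income exceeds £27,200 by £16,900, which is 17 full-or-partial £1,000 increments; reduction = 17 × £140 = £2,380, leaving £3,920.
Health Coverage Credit: £44,100 is below the £53,600 cutoff, so the full £3,675 applies.
Tuition Credit: 28% of the £2,100 excess over £42,000 is £588; credit = £2,725 − £588 = £2,137.
Total: £3,920 + £3,675 + £2,137 = £9,732.

£9,732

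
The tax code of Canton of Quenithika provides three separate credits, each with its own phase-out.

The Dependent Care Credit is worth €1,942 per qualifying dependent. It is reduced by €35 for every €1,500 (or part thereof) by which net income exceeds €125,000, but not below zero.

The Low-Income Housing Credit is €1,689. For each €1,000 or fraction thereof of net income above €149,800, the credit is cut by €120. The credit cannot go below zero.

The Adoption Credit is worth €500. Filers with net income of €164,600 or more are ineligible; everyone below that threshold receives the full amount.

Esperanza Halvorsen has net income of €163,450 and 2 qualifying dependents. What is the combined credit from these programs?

€3,483

Dependent Care Credit: base = 2 × €1,942 = €3,884. income exceeds €125,000 by €38,450, which is 26 full-or-partial €1,500 increments; reduction = 26 × €35 = €910, leaving €2,974.
Low-Income Housing Credit: income exceeds €149,800 by €13,650, which is 14 full-or-partial €1,000 increments; reduction = 14 × €120 = €1,680, leaving €9.
Adoption Credit: €163,450 is below the €164,600 cutoff, so the full €500 applies.
Total: €2,974 + €9 + €500 = €3,483.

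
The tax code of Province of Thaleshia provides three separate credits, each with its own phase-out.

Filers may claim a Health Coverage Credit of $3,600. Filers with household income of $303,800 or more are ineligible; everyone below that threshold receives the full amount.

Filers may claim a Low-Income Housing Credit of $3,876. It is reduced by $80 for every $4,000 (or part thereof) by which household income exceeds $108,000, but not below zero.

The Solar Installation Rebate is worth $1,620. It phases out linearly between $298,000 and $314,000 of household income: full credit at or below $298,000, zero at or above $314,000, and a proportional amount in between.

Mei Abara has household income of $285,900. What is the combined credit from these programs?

Health Coverage Credit: $285,900 is below the $303,800 cutoff, so the full $3,600 applies.
Low-Income Housing Credit: income exceeds $108,000 by $177,900, which is 45 full-or-partial $4,000 increments; reduction = 45 × $80 = $3,600, leaving $276.
Solar Installation Rebate: $285,900 is at or below the $298,000 threshold, so the full $1,620 applies.
Total: $3,600 + $276 + $1,620 = $5,496.

$5,496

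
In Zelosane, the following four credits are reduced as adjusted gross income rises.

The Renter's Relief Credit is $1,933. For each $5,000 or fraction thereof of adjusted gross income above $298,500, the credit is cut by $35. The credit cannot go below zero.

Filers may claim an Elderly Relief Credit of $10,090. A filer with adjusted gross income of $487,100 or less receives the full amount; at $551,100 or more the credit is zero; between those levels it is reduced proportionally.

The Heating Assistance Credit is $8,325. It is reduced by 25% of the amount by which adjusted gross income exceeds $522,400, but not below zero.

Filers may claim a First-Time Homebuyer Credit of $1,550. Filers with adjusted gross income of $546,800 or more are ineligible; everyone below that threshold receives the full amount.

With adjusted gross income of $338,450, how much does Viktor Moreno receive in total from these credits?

Renter's Relief Credit: income exceeds $298,500 by $39,950, which is 8 full-or-partial $5,000 increments; reduction = 8 × $35 = $280, leaving $1,653.
Elderly Relief Credit: $338,450 is at or below the $487,100 threshold, so the full $10,090 applies.
Heating Assistance Credit: $338,450 is at or below the $522,400 threshold, so the full $8,325 applies.
First-Time Homebuyer Credit: $338,450 is below the $546,800 cutoff, so the full $1,550 applies.
Total: $1,653 + $10,090 + $8,325 + $1,550 = $21,618.

$21,618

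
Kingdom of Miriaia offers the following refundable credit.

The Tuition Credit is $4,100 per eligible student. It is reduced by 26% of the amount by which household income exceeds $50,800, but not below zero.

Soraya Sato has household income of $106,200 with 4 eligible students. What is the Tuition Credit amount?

$1,996

Tuition Credit: base = 4 × $4,100 = $16,400. 26% of the $55,400 excess over $50,800 is $14,404; credit = $16,400 − $14,404 = $1,996.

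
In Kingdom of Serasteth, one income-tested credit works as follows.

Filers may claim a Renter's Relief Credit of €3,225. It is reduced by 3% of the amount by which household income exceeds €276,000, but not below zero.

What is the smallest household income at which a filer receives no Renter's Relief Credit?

€383,500

The credit falls by 3% of each euro above €276,000, so it reaches zero when the excess is €3,225 / 3% = €107,500: income = €276,000 + €107,500 = €383,500.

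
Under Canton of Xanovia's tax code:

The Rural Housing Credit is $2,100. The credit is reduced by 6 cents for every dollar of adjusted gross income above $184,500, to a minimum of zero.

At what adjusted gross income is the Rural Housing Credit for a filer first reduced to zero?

The credit falls by 6% of each dollar above $184,500, so it reaches zero when the excess is $2,100 / 6% = $35,000: income = $184,500 + $35,000 = $219,500.

$219,500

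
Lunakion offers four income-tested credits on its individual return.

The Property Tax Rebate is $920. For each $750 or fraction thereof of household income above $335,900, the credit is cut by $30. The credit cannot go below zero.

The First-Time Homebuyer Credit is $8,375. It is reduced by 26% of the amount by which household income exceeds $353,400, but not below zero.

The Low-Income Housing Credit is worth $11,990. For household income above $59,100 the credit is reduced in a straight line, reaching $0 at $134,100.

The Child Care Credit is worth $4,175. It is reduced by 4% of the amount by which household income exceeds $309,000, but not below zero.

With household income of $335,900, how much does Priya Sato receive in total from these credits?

$12,394

Property Tax Rebate: $335,900 is at or below the $335,900 threshold, so the full $920 applies.
First-Time Homebuyer Credit: $335,900 is at or below the $353,400 threshold, so the full $8,375 applies.
Low-Income Housing Credit: $335,900 is at or above $134,100, so the credit is $0.
Child Care Credit: 4% of the $26,900 excess over $309,000 is $1,076; credit = $4,175 − $1,076 = $3,099.
Total: $920 + $8,375 + $0 + $3,099 = $12,394.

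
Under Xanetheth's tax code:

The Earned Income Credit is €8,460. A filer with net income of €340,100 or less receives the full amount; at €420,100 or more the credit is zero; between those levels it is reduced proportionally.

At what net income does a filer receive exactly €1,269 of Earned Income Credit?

€1,269 is 1,269/8,460 of the full €8,460, so 7,191/8,460 of the €80,000 range has been used: income = €340,100 + €80,000 × 7,191/8,460 = €408,100.

€408,100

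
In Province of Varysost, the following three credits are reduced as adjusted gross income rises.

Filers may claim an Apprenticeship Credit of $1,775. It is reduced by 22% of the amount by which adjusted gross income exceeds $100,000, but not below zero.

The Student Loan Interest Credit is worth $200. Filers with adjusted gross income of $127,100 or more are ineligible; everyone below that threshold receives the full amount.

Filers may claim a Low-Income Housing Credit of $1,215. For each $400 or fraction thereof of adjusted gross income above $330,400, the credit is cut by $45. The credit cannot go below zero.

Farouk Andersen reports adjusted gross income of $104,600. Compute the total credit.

Apprenticeship Credit: 22% of the $4,600 excess over $100,000 is $1,012; credit = $1,775 − $1,012 = $763.
Student Loan Interest Credit: $104,600 is below the $127,100 cutoff, so the full $200 applies.
Low-Income Housing Credit: $104,600 is at or below the $330,400 threshold, so the full $1,215 applies.
Total: $763 + $200 + $1,215 = $2,178.

$2,178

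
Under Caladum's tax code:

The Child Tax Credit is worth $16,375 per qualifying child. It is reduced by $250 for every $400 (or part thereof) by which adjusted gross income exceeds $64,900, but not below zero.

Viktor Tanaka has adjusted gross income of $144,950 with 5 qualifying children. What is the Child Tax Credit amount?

Child Tax Credit: base = 5 × $16,375 = $81,875. income exceeds $64,900 by $80,050, which is 201 full-or-partial $400 increments; reduction = 201 × $250 = $50,250, leaving $31,625.

$31,625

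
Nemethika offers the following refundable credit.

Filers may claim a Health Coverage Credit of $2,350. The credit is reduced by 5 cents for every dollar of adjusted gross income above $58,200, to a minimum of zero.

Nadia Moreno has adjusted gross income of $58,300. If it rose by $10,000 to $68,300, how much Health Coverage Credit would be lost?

At $58,300 — 5% of the $100 excess over $58,200 is $5; credit = $2,350 − $5 = $2,345.
At $68,300 — 5% of the $10,100 excess over $58,200 is $505; credit = $2,350 − $505 = $1,845.
Lost: $2,345 − $1,845 = $500.

$500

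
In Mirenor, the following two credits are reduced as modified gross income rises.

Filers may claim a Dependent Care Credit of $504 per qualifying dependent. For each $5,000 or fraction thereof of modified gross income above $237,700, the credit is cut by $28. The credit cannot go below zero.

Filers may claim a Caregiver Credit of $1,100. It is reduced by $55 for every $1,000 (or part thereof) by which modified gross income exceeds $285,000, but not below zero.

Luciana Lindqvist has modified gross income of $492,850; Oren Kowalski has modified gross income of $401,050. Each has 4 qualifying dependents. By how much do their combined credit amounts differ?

Luciana ($492,850): Dependent Care Credit: base = 4 × $504 = $2,016. income exceeds $237,700 by $255,150, which is 52 full-or-partial $5,000 increments; reduction = 52 × $28 = $1,456, leaving $560. Caregiver Credit: income exceeds $285,000 by $207,850 → 208 increments × $55 = $11,440 ≥ base, so the credit is $0. total $560 + $0 = $560
Oren ($401,050): Dependent Care Credit: base = 4 × $504 = $2,016. income exceeds $237,700 by $163,350, which is 33 full-or-partial $5,000 increments; reduction = 33 × $28 = $924, leaving $1,092. Caregiver Credit: income exceeds $285,000 by $116,050 → 117 increments × $55 = $6,435 ≥ base, so the credit is $0. total $1,092 + $0 = $1,092
Difference: |$560 − $1,092| = $532.

$532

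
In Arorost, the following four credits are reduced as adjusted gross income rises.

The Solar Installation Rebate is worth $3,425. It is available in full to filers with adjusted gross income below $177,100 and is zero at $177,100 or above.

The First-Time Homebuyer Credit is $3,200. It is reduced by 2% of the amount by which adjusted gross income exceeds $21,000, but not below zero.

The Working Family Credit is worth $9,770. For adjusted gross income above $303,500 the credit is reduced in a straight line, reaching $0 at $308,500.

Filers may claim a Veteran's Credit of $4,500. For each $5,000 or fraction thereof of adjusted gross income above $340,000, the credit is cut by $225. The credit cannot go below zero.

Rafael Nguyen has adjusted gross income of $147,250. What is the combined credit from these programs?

Solar Installation Rebate: $147,250 is below the $177,100 cutoff, so the full $3,425 applies.
First-Time Homebuyer Credit: 2% of the $126,250 excess over $21,000 is $2,525; credit = $3,200 − $2,525 = $675.
Working Family Credit: $147,250 is at or below the $303,500 threshold, so the full $9,770 applies.
Veteran's Credit: $147,250 is at or below the $340,000 threshold, so the full $4,500 applies.
Total: $3,425 + $675 + $9,770 + $4,500 = $18,370.

$18,370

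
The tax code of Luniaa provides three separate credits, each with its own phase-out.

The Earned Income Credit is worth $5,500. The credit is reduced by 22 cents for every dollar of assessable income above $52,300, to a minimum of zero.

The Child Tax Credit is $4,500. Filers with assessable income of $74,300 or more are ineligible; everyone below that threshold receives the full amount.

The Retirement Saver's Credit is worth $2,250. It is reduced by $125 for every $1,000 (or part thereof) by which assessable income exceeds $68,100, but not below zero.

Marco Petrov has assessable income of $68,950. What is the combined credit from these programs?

$8,462

Earned Income Credit: 22% of the $16,650 excess over $52,300 is $3,663; credit = $5,500 − $3,663 = $1,837.
Child Tax Credit: $68,950 is below the $74,300 cutoff, so the full $4,500 applies.
Retirement Saver's Credit: income exceeds $68,100 by $850, which is 1 full-or-partial $1,000 increment; reduction = 1 × $125 = $125, leaving $2,125.
Total: $1,837 + $4,500 + $2,125 = $8,462.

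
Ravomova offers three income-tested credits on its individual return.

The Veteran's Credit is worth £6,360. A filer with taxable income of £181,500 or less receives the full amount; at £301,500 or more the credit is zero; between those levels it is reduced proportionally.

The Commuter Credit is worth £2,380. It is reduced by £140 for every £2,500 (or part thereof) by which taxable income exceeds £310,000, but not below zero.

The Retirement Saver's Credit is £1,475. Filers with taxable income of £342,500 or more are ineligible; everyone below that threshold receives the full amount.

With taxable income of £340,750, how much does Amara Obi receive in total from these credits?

£2,035

Veteran's Credit: £340,750 is at or above £301,500, so the credit is £0.
Commuter Credit: income exceeds £310,000 by £30,750, which is 13 full-or-partial £2,500 increments; reduction = 13 × £140 = £1,820, leaving £560.
Retirement Saver's Credit: £340,750 is below the £342,500 cutoff, so the full £1,475 applies.
Total: £0 + £560 + £1,475 = £2,035.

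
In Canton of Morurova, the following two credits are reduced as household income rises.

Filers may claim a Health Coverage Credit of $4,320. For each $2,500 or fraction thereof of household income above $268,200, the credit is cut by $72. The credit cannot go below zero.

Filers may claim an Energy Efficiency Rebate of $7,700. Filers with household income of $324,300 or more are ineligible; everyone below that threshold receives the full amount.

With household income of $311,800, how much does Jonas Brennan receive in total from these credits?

Health Coverage Credit: income exceeds $268,200 by $43,600, which is 18 full-or-partial $2,500 increments; reduction = 18 × $72 = $1,296, leaving $3,024.
Energy Efficiency Rebate: $311,800 is below the $324,300 cutoff, so the full $7,700 applies.
Total: $3,024 + $7,700 = $10,724.

$10,724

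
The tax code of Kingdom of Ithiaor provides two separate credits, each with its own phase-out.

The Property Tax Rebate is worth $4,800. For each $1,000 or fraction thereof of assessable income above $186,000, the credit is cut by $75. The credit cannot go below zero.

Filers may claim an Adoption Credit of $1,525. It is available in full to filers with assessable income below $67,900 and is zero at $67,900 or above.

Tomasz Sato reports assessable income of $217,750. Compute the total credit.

$2,400

Property Tax Rebate: income exceeds $186,000 by $31,750, which is 32 full-or-partial $1,000 increments; reduction = 32 × $75 = $2,400, leaving $2,400.
Adoption Credit: $217,750 meets or exceeds the $67,900 cutoff, so the credit is $0.
Total: $2,400 + $0 = $2,400.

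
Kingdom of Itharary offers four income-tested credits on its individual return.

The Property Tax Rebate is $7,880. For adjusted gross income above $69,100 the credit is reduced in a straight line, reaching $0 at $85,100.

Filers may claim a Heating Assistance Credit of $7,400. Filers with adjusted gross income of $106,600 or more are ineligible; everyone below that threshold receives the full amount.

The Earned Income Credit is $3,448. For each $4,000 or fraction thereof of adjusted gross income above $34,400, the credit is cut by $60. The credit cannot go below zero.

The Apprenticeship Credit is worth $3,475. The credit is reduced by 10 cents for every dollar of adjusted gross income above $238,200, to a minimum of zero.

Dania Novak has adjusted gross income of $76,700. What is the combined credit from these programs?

Property Tax Rebate: $76,700 is $7,600 into a $16,000 phase-out range, leaving 8,400/16,000 of the credit: $7,880 × 8,400/16,000 = $4,137.
Heating Assistance Credit: $76,700 is below the $106,600 cutoff, so the full $7,400 applies.
Earned Income Credit: income exceeds $34,400 by $42,300, which is 11 full-or-partial $4,000 increments; reduction = 11 × $60 = $660, leaving $2,788.
Apprenticeship Credit: $76,700 is at or below the $238,200 threshold, so the full $3,475 applies.
Total: $4,137 + $7,400 + $2,788 + $3,475 = $17,800.

$17,800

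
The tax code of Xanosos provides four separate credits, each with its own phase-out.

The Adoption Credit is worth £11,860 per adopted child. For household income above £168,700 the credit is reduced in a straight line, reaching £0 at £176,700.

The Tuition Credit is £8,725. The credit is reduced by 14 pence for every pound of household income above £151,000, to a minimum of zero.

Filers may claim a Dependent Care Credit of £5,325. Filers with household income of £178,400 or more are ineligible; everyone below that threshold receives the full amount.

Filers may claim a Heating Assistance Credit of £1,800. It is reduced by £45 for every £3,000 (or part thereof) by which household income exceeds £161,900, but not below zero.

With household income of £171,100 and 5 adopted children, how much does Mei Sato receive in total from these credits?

£54,366

Adoption Credit: base = 5 × £11,860 = £59,300. £171,100 is £2,400 into a £8,000 phase-out range, leaving 5,600/8,000 of the credit: £59,300 × 5,600/8,000 = £41,510.
Tuition Credit: 14% of the £20,100 excess over £151,000 is £2,814; credit = £8,725 − £2,814 = £5,911.
Dependent Care Credit: £171,100 is below the £178,400 cutoff, so the full £5,325 applies.
Heating Assistance Credit: income exceeds £161,900 by £9,200, which is 4 full-or-partial £3,000 increments; reduction = 4 × £45 = £180, leaving £1,620.
Total: £41,510 + £5,911 + £5,325 + £1,620 = £54,366.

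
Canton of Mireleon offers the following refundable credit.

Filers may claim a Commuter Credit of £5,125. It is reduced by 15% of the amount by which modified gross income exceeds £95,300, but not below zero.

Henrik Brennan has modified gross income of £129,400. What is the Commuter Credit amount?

Commuter Credit: 15% of the £34,100 excess over £95,300 is £5,115; credit = £5,125 − £5,115 = £10.

£10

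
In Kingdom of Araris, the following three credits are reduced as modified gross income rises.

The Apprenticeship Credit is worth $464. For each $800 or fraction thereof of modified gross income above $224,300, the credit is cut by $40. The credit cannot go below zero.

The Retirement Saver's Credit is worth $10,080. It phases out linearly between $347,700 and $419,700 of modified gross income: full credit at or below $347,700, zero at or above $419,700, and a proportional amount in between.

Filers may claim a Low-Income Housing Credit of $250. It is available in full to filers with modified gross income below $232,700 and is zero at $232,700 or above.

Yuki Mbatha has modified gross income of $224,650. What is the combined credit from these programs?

$10,754

Apprenticeship Credit: income exceeds $224,300 by $350, which is 1 full-or-partial $800 increment; reduction = 1 × $40 = $40, leaving $424.
Retirement Saver's Credit: $224,650 is at or below the $347,700 threshold, so the full $10,080 applies.
Low-Income Housing Credit: $224,650 is below the $232,700 cutoff, so the full $250 applies.
Total: $424 + $10,080 + $250 = $10,754.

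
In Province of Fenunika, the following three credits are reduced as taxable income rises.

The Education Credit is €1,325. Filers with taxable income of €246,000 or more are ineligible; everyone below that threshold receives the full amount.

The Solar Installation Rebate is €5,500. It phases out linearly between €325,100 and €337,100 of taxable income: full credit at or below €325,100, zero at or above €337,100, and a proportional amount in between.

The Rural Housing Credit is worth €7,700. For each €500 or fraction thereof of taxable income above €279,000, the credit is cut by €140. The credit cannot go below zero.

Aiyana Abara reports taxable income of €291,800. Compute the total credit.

Education Credit: €291,800 meets or exceeds the €246,000 cutoff, so the credit is €0.
Solar Installation Rebate: €291,800 is at or below the €325,100 threshold, so the full €5,500 applies.
Rural Housing Credit: income exceeds €279,000 by €12,800, which is 26 full-or-partial €500 increments; reduction = 26 × €140 = €3,640, leaving €4,060.
Total: €0 + €5,500 + €4,060 = €9,560.

€9,560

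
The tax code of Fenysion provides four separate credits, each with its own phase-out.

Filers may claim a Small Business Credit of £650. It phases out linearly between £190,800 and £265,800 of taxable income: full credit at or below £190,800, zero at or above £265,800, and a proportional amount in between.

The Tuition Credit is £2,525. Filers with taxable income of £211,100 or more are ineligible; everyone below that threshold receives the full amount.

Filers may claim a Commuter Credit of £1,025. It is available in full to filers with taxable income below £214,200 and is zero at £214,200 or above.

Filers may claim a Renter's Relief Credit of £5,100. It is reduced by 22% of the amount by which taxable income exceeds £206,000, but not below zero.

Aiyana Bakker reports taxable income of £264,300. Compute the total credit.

Small Business Credit: £264,300 is £73,500 into a £75,000 phase-out range, leaving 1,500/75,000 of the credit: £650 × 1,500/75,000 = £13.
Tuition Credit: £264,300 meets or exceeds the £211,100 cutoff, so the credit is £0.
Commuter Credit: £264,300 meets or exceeds the £214,200 cutoff, so the credit is £0.
Renter's Relief Credit: 22% of the £58,300 excess over £206,000 is £12,826 ≥ base, so the credit is £0.
Total: £13 + £0 + £0 + £0 = £13.

£13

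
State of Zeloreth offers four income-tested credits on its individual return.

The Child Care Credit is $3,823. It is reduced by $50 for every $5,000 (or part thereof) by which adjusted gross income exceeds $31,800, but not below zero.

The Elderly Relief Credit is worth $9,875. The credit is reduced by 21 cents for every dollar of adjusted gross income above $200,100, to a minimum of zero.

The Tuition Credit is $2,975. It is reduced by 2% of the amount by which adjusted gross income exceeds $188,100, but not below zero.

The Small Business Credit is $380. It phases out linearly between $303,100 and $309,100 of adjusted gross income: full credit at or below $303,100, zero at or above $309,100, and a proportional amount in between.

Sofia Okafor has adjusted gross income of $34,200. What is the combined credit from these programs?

Child Care Credit: income exceeds $31,800 by $2,400, which is 1 full-or-partial $5,000 increment; reduction = 1 × $50 = $50, leaving $3,773.
Elderly Relief Credit: $34,200 is at or below the $200,100 threshold, so the full $9,875 applies.
Tuition Credit: $34,200 is at or below the $188,100 threshold, so the full $2,975 applies.
Small Business Credit: $34,200 is at or below the $303,100 threshold, so the full $380 applies.
Total: $3,773 + $9,875 + $2,975 + $380 = $17,003.

$17,003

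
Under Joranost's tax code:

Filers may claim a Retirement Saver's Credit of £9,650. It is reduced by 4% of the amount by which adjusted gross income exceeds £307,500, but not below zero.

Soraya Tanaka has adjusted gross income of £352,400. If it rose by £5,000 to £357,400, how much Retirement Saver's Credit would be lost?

£200

At £352,400 — 4% of the £44,900 excess over £307,500 is £1,796; credit = £9,650 − £1,796 = £7,854.
At £357,400 — 4% of the £49,900 excess over £307,500 is £1,996; credit = £9,650 − £1,996 = £7,654.
Lost: £7,854 − £7,654 = £200.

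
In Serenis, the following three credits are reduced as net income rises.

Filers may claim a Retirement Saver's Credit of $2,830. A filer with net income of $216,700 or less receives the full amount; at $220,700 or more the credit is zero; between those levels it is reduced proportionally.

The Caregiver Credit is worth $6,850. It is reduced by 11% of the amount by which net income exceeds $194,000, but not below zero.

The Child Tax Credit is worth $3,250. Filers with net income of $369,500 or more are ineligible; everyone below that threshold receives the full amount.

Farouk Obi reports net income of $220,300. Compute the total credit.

Retirement Saver's Credit: $220,300 is $3,600 into a $4,000 phase-out range, leaving 400/4,000 of the credit: $2,830 × 400/4,000 = $283.
Caregiver Credit: 11% of the $26,300 excess over $194,000 is $2,893; credit = $6,850 − $2,893 = $3,957.
Child Tax Credit: $220,300 is below the $369,500 cutoff, so the full $3,250 applies.
Total: $283 + $3,957 + $3,250 = $7,490.

$7,490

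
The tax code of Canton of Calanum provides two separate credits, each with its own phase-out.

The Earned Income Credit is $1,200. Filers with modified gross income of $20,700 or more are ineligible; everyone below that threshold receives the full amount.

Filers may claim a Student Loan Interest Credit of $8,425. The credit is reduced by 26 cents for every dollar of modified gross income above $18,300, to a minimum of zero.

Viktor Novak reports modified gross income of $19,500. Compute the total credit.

$9,313

Earned Income Credit: $19,500 is below the $20,700 cutoff, so the full $1,200 applies.
Student Loan Interest Credit: 26% of the $1,200 excess over $18,300 is $312; credit = $8,425 − $312 = $8,113.
Total: $1,200 + $8,113 = $9,313.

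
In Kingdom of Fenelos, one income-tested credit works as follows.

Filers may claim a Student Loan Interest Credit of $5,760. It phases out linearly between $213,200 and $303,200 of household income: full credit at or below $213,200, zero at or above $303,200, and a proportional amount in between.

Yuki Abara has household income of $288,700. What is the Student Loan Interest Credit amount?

Student Loan Interest Credit: $288,700 is $75,500 into a $90,000 phase-out range, leaving 14,500/90,000 of the credit: $5,760 × 14,500/90,000 = $928.

$928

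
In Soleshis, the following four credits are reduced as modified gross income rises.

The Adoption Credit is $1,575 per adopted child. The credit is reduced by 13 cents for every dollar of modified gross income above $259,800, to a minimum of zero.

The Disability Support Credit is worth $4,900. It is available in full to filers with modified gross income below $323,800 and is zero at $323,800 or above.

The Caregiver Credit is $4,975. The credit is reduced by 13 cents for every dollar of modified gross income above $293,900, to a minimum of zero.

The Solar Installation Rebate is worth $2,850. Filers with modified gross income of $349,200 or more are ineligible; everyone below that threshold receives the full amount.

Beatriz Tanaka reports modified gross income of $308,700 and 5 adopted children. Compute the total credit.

Adoption Credit: base = 5 × $1,575 = $7,875. 13% of the $48,900 excess over $259,800 is $6,357; credit = $7,875 − $6,357 = $1,518.
Disability Support Credit: $308,700 is below the $323,800 cutoff, so the full $4,900 applies.
Caregiver Credit: 13% of the $14,800 excess over $293,900 is $1,924; credit = $4,975 − $1,924 = $3,051.
Solar Installation Rebate: $308,700 is below the $349,200 cutoff, so the full $2,850 applies.
Total: $1,518 + $4,900 + $3,051 + $2,850 = $12,319.

$12,319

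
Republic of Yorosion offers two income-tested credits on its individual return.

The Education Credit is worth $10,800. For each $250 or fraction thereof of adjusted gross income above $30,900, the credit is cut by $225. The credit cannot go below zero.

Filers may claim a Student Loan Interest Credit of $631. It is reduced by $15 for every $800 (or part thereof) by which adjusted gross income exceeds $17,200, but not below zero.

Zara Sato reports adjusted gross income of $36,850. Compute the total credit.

$5,656

Education Credit: income exceeds $30,900 by $5,950, which is 24 full-or-partial $250 increments; reduction = 24 × $225 = $5,400, leaving $5,400.
Student Loan Interest Credit: income exceeds $17,200 by $19,650, which is 25 full-or-partial $800 increments; reduction = 25 × $15 = $375, leaving $256.
Total: $5,400 + $256 = $5,656.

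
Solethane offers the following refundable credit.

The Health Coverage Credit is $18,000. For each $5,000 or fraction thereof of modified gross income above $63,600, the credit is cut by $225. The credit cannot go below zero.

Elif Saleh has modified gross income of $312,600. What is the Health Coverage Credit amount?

$6,750

Health Coverage Credit: income exceeds $63,600 by $249,000, which is 50 full-or-partial $5,000 increments; reduction = 50 × $225 = $11,250, leaving $6,750.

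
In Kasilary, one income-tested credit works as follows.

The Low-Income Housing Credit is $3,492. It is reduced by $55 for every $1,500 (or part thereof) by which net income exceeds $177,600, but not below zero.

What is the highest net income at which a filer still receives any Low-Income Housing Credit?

After 63 increments the reduction is 63 × $55 = $3,465, leaving $27; one more increment wipes it out. Increment 63 ends at excess 63 × $1,500 = $94,500, so the highest qualifying income is $177,600 + $94,500 = $272,100.

$272,100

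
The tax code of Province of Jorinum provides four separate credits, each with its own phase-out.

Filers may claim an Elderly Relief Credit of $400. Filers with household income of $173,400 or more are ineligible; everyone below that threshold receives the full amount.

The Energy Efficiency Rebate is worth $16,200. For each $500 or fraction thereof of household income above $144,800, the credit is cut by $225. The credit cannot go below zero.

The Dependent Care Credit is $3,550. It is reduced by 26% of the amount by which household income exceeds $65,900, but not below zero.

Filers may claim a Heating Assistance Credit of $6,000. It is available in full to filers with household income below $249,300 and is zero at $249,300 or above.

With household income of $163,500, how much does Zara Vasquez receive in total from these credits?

Elderly Relief Credit: $163,500 is below the $173,400 cutoff, so the full $400 applies.
Energy Efficiency Rebate: income exceeds $144,800 by $18,700, which is 38 full-or-partial $500 increments; reduction = 38 × $225 = $8,550, leaving $7,650.
Dependent Care Credit: 26% of the $97,600 excess over $65,900 is $25,376 ≥ base, so the credit is $0.
Heating Assistance Credit: $163,500 is below the $249,300 cutoff, so the full $6,000 applies.
Total: $400 + $7,650 + $0 + $6,000 = $14,050.

$14,050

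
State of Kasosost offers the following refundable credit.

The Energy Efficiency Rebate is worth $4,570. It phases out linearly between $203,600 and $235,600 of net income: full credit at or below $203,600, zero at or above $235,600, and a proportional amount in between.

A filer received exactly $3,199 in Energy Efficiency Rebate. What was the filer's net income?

$213,200

$3,199 is 3,199/4,570 of the full $4,570, so 1,371/4,570 of the $32,000 range has been used: income = $203,600 + $32,000 × 1,371/4,570 = $213,200.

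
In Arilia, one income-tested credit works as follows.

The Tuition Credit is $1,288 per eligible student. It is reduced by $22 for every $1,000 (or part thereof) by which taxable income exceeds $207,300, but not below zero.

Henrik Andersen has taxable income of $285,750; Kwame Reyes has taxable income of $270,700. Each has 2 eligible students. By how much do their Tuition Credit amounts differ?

$330

Henrik ($285,750): Tuition Credit: base = 2 × $1,288 = $2,576. income exceeds $207,300 by $78,450, which is 79 full-or-partial $1,000 increments; reduction = 79 × $22 = $1,738, leaving $838.
Kwame ($270,700): Tuition Credit: base = 2 × $1,288 = $2,576. income exceeds $207,300 by $63,400, which is 64 full-or-partial $1,000 increments; reduction = 64 × $22 = $1,408, leaving $1,168.
Difference: |$838 − $1,168| = $330.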